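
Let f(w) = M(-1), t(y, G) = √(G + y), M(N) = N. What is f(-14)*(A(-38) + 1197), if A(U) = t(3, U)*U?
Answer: -1197 + 38*I*√35 ≈ -1197.0 + 224.81*I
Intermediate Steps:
f(w) = -1
A(U) = U*√(3 + U) (A(U) = √(U + 3)*U = √(3 + U)*U = U*√(3 + U))
f(-14)*(A(-38) + 1197) = -(-38*√(3 - 38) + 1197) = -(-38*I*√35 + 1197) = -(1197 - 38*I*√35) = -1197 + 38*I*√35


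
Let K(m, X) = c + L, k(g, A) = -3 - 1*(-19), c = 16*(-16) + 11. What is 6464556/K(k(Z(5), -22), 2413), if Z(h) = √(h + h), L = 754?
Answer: 6464556/509 ≈ 12701.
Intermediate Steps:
c = -245 (c = -256 + 11 = -245)
Z(h) = √2*√h (Z(h) = √(2*h) = √2*√h)
k(g, A) = 16 (k(g, A) = -3 + 19 = 16)
K(m, X) = 509 (K(m, X) = -245 + 754 = 509)
6464556/K(k(Z(5), -22), 2413) = 6464556/509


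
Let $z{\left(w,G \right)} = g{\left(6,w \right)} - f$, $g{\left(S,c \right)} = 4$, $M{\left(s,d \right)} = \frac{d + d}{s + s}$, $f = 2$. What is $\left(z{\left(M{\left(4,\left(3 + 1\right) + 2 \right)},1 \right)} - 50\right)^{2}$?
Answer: $2304$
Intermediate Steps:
$M{\left(s,d \right)} = \frac{d}{s}$ ($M{\left(s,d \right)} = \frac{2 d}{2 s} = 2 d \frac{1}{2 s} = \frac{d}{s}$)
$z{\left(w,G \right)} = 2$ ($z{\left(w,G \right)} = 4 - 2 = 2$)
$\left(z{\left(M{\left(4,\left(3 + 1\right) + 2 \right)},1 \right)} - 50\right)^{2} = \left(2 - 50\right)^{2} = \left(-48\right)^{2} = 2304$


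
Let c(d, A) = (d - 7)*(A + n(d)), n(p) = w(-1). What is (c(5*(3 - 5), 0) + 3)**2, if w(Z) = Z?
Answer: 400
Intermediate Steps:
n(p) = -1
c(d, A) = (-1 + A)*(-7 + d) (c(d, A) = (d - 7)*(A - 1) = (-7 + d)*(-1 + A) = (-1 + A)*(-7 + d))
(c(5*(3 - 5), 0) + 3)**2 = ((7 - 5*(3 - 5) - 7*0 + 0*(5*(3 - 5))) + 3)**2 = ((7 - 5*(-2) + 0 + 0*(5*(-2))) + 3)**2 = ((7 - 1*(-10) + 0 + 0*(-10)) + 3)**2 = ((7 + 10 + 0 + 0) + 3)**2 = (17 + 3)**2 = 20**2 = 400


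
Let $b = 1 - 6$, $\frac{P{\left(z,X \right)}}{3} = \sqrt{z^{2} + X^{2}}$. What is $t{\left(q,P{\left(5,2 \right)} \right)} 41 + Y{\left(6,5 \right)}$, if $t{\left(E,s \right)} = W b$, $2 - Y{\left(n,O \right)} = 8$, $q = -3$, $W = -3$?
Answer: $609$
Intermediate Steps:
$P{\left(z,X \right)} = 3 \sqrt{X^{2} + z^{2}}$ ($P{\left(z,X \right)} = 3 \sqrt{z^{2} + X^{2}} = 3 \sqrt{X^{2} + z^{2}}$)
$Y{\left(n,O \right)} = -6$ ($Y{\left(n,O \right)} = 2 - 8 = -6$)
$b = -5$ ($b = 1 - 6 = -5$)
$t{\left(E,s \right)} = 15$ ($t{\left(E,s \right)} = \left(-3\right) \left(-5\right) = 15$)
$t{\left(q,P{\left(5,2 \right)} \right)} 41 + Y{\left(6,5 \right)} = 15 \cdot 41 - 6 = 615 - 6 = 609$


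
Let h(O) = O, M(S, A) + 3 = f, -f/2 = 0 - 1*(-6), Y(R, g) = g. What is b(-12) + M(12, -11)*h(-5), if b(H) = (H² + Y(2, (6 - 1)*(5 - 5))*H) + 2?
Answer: 221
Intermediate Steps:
f = -12 (f = -2*(0 - 1*(-6)) = -2*(0 + 6) = -2*6 = -12)
M(S, A) = -15 (M(S, A) = -3 - 12 = -15)
b(H) = 2 + H² (b(H) = (H² + ((6 - 1)*(5 - 5))*H) + 2 = (H² + (5*0)*H) + 2 = (H² + 0*H) + 2 = (H² + 0) + 2 = H² + 2 = 2 + H²)
b(-12) + M(12, -11)*h(-5) = (2 + (-12)²) - 15*(-5) = (2 + 144) + 75 = 146 + 75 = 221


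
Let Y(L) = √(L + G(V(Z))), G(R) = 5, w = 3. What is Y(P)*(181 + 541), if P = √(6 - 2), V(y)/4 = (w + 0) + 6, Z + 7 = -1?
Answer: 722*√7 ≈ 1910.2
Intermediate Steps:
Z = -8 (Z = -7 - 1 = -8)
V(y) = 36 (V(y) = 4*((3 + 0) + 6) = 4*(3 + 6) = 4*9 = 36)
P = 2 (P = √4 = 2)
Y(L) = √(5 + L) (Y(L) = √(L + 5) = √(5 + L))
Y(P)*(181 + 541) = √(5 + 2)*(181 + 541) = √7*722 = 722*√7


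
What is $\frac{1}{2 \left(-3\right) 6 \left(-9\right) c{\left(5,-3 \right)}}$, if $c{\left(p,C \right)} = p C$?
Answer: $- \frac{1}{4860} \approx -0.00020576$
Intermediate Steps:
$c{\left(p,C \right)} = C p$
$\frac{1}{2 \left(-3\right) 6 \left(-9\right) c{\left(5,-3 \right)}} = \frac{1}{2 \left(-3\right) 6 \left(-9\right) \left(\left(-3\right) 5\right)} = \frac{1}{\left(-6\right) 6 \left(-9\right) \left(-15\right)} = \frac{1}{\left(-36\right) \left(-9\right) \left(-15\right)} = \frac{1}{324 \left(-15\right)} = \frac{1}{-4860} = - \frac{1}{4860}$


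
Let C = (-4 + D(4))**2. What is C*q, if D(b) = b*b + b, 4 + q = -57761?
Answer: -14787840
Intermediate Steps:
q = -57765 (q = -4 - 57761 = -57765)
D(b) = b + b**2 (D(b) = b**2 + b = b + b**2)
C = 256 (C = (-4 + 4*(1 + 4))**2 = (-4 + 4*5)**2 = (-4 + 20)**2 = 16**2 = 256)
C*q = 256*(-57765) = -14787840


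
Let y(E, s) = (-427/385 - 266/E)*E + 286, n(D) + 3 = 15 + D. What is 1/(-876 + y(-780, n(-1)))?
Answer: 11/100 ≈ 0.11000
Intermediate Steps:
n(D) = 12 + D (n(D) = -3 + (15 + D) = 12 + D)
y(E, s) = 286 + E*(-61/55 - 266/E) (y(E, s) = (-427*1/385 - 266/E)*E + 286 = (-61/55 - 266/E)*E + 286 = E*(-61/55 - 266/E) + 286 = 286 + E*(-61/55 - 266/E))
1/(-876 + y(-780, n(-1))) = 1/(-876 + (20 - 61/55*(-780))) = 1/(-876 + (20 + 9516/11)) = 1/(-876 + 9736/11) = 1/(100/11) = 11/100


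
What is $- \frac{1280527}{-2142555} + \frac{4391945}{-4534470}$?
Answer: $- \frac{240231496919}{647690091390} \approx -0.3709$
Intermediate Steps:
$- \frac{1280527}{-2142555} + \frac{4391945}{-4534470} = \left(-1280527\right) \left(- \frac{1}{2142555}\right) + 4391945 \left(- \frac{1}{4534470}\right) = \frac{1280527}{2142555} - \frac{878389}{906894} = - \frac{240231496919}{647690091390}$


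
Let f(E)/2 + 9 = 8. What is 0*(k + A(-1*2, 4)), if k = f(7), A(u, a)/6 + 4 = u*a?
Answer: 0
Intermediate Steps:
f(E) = -2 (f(E) = -18 + 2*8 = -18 + 16 = -2)
A(u, a) = -24 + 6*a*u (A(u, a) = -24 + 6*(u*a) = -24 + 6*(a*u) = -24 + 6*a*u)
k = -2
0*(k + A(-1*2, 4)) = 0*(-2 + (-24 + 6*4*(-1*2))) = 0*(-2 + (-24 + 6*4*(-2))) = 0*(-2 + (-24 - 48)) = 0*(-2 - 72) = 0*(-74) = 0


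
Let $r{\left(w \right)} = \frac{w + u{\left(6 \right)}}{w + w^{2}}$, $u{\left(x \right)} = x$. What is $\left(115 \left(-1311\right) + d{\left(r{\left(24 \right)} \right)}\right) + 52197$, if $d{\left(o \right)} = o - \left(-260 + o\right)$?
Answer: $-98308$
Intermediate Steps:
$r{\left(w \right)} = \frac{6 + w}{w + w^{2}}$ ($r{\left(w \right)} = \frac{w + 6}{w + w^{2}} = \frac{6 + w}{w + w^{2}}$)
$d{\left(o \right)} = 260$
$\left(115 \left(-1311\right) + d{\left(r{\left(24 \right)} \right)}\right) + 52197 = \left(115 \left(-1311\right) + 260\right) + 52197 = \left(-150765 + 260\right) + 52197 = -150505 + 52197 = -98308$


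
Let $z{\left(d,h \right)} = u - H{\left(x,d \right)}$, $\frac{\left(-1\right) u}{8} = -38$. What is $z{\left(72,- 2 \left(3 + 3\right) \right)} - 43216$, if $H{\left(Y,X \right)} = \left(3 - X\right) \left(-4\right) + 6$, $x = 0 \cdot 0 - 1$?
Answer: $-43194$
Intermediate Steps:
$u = 304$ ($u = \left(-8\right) \left(-38\right) = 304$)
$x = -1$ ($x = 0 - 1 = -1$)
$H{\left(Y,X \right)} = -6 + 4 X$ ($H{\left(Y,X \right)} = \left(-12 + 4 X\right) + 6 = -6 + 4 X$)
$z{\left(d,h \right)} = 310 - 4 d$ ($z{\left(d,h \right)} = 304 - \left(-6 + 4 d\right) = 310 - 4 d$)
$z{\left(72,- 2 \left(3 + 3\right) \right)} - 43216 = \left(310 - 288\right) - 43216 = 22 - 43216 = -43194$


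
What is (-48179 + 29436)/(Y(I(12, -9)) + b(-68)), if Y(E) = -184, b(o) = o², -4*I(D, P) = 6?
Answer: -18743/4440 ≈ -4.2214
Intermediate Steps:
I(D, P) = -3/2 (I(D, P) = -¼*6 = -3/2)
(-48179 + 29436)/(Y(I(12, -9)) + b(-68)) = (-48179 + 29436)/(-184 + (-68)²) = -18743/(-184 + 4624) = -18743/4440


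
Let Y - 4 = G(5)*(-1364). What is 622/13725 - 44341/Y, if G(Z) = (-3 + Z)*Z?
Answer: 617061817/187154100 ≈ 3.2971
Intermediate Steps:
G(Z) = Z*(-3 + Z)
Y = -13636 (Y = 4 + (5*(-3 + 5))*(-1364) = 4 + (5*2)*(-1364) = 4 + 10*(-1364) = 4 - 13640 = -13636)
622/13725 - 44341/Y = 622/13725 - 44341/(-13636) = 622*(1/13725) - 44341*(-1/13636) = 622/13725 + 44341/13636 = 617061817/187154100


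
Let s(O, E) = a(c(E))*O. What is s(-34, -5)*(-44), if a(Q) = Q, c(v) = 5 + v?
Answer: 0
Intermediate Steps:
s(O, E) = O*(5 + E) (s(O, E) = (5 + E)*O = O*(5 + E))
s(-34, -5)*(-44) = -34*(5 - 5)*(-44) = -34*0*(-44) = 0*(-44) = 0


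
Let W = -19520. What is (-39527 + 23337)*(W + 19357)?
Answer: 2638970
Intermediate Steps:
(-39527 + 23337)*(W + 19357) = (-39527 + 23337)*(-19520 + 19357) = -16190*(-163) = 2638970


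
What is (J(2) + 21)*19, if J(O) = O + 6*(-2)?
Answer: 209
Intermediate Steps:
J(O) = -12 + O (J(O) = O - 12 = -12 + O)
(J(2) + 21)*19 = ((-12 + 2) + 21)*19 = (-10 + 21)*19 = 11*19 = 209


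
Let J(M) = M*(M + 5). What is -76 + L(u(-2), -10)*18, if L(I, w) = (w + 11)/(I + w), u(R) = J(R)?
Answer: -617/8 ≈ -77.125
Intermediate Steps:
J(M) = M*(5 + M)
u(R) = R*(5 + R)
L(I, w) = (11 + w)/(I + w)
-76 + L(u(-2), -10)*18 = -76 + ((11 - 10)/(-2*(5 - 2) - 10))*18 = -76 + (1/(-2*3 - 10))*18 = -76 + (1/(-6 - 10))*18 = -76 + (1/(-16))*18 = -76 - 1/16*1*18 = -76 - 1/16*18 = -76 - 9/8 = -617/8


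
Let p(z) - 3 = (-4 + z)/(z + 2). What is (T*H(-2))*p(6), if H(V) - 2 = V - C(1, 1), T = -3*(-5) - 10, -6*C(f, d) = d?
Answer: 65/24 ≈ 2.7083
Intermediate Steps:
C(f, d) = -d/6
p(z) = 3 + (-4 + z)/(2 + z) (p(z) = 3 + (-4 + z)/(z + 2) = 3 + (-4 + z)/(2 + z))
T = 5 (T = 15 - 10 = 5)
H(V) = 13/6 + V (H(V) = 2 + (V - (-1)/6) = 2 + (V - 1*(-⅙)) = 2 + (V + ⅙) = 2 + (⅙ + V) = 13/6 + V)
(T*H(-2))*p(6) = (5*(13/6 - 2))*(2*(1 + 2*6)/(2 + 6)) = (5*(⅙))*(2*(1 + 12)/8) = 5*(2*(⅛)*13)/6 = (⅚)*(13/4) = 65/24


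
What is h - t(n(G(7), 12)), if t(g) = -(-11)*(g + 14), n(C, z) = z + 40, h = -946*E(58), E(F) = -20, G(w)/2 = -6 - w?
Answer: 18194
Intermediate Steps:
G(w) = -12 - 2*w (G(w) = 2*(-6 - w) = -12 - 2*w)
h = 18920 (h = -946*(-20) = 18920)
n(C, z) = 40 + z
t(g) = 154 + 11*g (t(g) = -(-11)*(14 + g) = -(-154 - 11*g) = 154 + 11*g)
h - t(n(G(7), 12)) = 18920 - (154 + 11*(40 + 12)) = 18920 - (154 + 11*52) = 18920 - (154 + 572) = 18920 - 1*726 = 18920 - 726 = 18194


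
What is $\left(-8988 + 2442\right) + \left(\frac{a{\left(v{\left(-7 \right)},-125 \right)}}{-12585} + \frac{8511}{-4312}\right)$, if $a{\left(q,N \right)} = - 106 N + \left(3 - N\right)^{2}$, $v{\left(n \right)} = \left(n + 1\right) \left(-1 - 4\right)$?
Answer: $- \frac{118487844221}{18088840} \approx -6550.3$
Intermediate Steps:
$v{\left(n \right)} = -5 - 5 n$ ($v{\left(n \right)} = \left(1 + n\right) \left(-5\right) = -5 - 5 n$)
$a{\left(q,N \right)} = \left(3 - N\right)^{2} - 106 N$
$\left(-8988 + 2442\right) + \left(\frac{a{\left(v{\left(-7 \right)},-125 \right)}}{-12585} + \frac{8511}{-4312}\right) = \left(-8988 + 2442\right) + \left(\frac{\left(-3 - 125\right)^{2} - -13250}{-12585} + \frac{8511}{-4312}\right) = -6546 + \left(\left(\left(-128\right)^{2} + 13250\right) \left(- \frac{1}{12585}\right) + 8511 \left(- \frac{1}{4312}\right)\right) = -6546 + \left(\left(16384 + 13250\right) \left(- \frac{1}{12585}\right) - \frac{8511}{4312}\right) = -6546 + \left(29634 \left(- \frac{1}{12585}\right) - \frac{8511}{4312}\right) = -6546 - \frac{78297581}{18088840} = - \frac{118487844221}{18088840}$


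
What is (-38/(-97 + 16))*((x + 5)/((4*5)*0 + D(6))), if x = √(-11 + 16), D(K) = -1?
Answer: -190/81 - 38*√5/81 ≈ -3.3947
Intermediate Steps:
x = √5 ≈ 2.2361
(-38/(-97 + 16))*((x + 5)/((4*5)*0 + D(6))) = (-38/(-97 + 16))*((√5 + 5)/((4*5)*0 - 1)) = (-38/(-81))*((5 + √5)/(20*0 - 1)) = (-1/81*(-38))*((5 + √5)/(0 - 1)) = 38*((5 + √5)/(-1))/81 = 38*((5 + √5)*(-1))/81 = 38*(-5 - √5)/81 = -190/81 - 38*√5/81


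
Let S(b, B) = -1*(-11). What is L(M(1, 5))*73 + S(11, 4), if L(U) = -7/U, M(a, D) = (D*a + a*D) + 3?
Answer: -368/13 ≈ -28.308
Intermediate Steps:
M(a, D) = 3 + 2*D*a (M(a, D) = (D*a + D*a) + 3 = 2*D*a + 3 = 3 + 2*D*a)
S(b, B) = 11
L(M(1, 5))*73 + S(11, 4) = -7/(3 + 2*5*1)*73 + 11 = -7/(3 + 10)*73 + 11 = -7/13*73 + 11 = -511/13 + 11 = -368/13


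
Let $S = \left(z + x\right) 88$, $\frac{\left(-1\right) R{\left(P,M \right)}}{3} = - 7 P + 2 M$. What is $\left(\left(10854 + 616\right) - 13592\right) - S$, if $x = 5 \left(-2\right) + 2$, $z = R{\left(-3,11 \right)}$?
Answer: $9934$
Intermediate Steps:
$R{\left(P,M \right)} = - 6 M + 21 P$ ($R{\left(P,M \right)} = - 3 \left(- 7 P + 2 M\right) = - 6 M + 21 P$)
$z = -129$ ($z = \left(-6\right) 11 + 21 \left(-3\right) = -66 - 63 = -129$)
$x = -8$ ($x = -10 + 2 = -8$)
$S = -12056$ ($S = \left(-129 - 8\right) 88 = \left(-137\right) 88 = -12056$)
$\left(\left(10854 + 616\right) - 13592\right) - S = \left(\left(10854 + 616\right) - 13592\right) - -12056 = \left(11470 - 13592\right) + 12056 = -2122 + 12056 = 9934$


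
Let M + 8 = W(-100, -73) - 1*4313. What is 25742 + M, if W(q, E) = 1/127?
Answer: 2720468/127 ≈ 21421.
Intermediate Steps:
W(q, E) = 1/127
M = -548766/127 (M = -8 + (1/127 - 1*4313) = -8 + (1/127 - 4313) = -8 - 547750/127 = -548766/127 ≈ -4321.0)
25742 + M = 25742 - 548766/127 = 2720468/127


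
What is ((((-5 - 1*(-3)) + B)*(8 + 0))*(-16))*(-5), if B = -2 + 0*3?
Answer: -2560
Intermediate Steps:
B = -2 (B = -2 + 0 = -2)
((((-5 - 1*(-3)) + B)*(8 + 0))*(-16))*(-5) = ((((-5 - 1*(-3)) - 2)*(8 + 0))*(-16))*(-5) = ((((-5 + 3) - 2)*8)*(-16))*(-5) = (((-2 - 2)*8)*(-16))*(-5) = (-4*8*(-16))*(-5) = -32*(-16)*(-5) = 512*(-5) = -2560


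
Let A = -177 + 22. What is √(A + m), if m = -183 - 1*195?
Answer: I*√533 ≈ 23.087*I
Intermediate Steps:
m = -378 (m = -183 - 195 = -378)
A = -155
√(A + m) = √(-155 - 378) = √(-533) = I*√533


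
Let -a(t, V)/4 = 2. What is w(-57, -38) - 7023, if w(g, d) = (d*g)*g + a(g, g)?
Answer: -130493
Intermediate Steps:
a(t, V) = -8 (a(t, V) = -4*2 = -8)
w(g, d) = -8 + d*g² (w(g, d) = (d*g)*g - 8 = d*g² - 8 = -8 + d*g²)
w(-57, -38) - 7023 = (-8 - 38*(-57)²) - 7023 = (-8 - 38*3249) - 7023 = (-8 - 123462) - 7023 = -123470 - 7023 = -130493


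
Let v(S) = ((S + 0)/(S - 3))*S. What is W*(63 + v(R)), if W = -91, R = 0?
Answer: -5733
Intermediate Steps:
v(S) = S**2/(-3 + S) (v(S) = (S/(-3 + S))*S = S**2/(-3 + S))
W*(63 + v(R)) = -91*(63 + 0**2/(-3 + 0)) = -91*(63 + 0/(-3)) = -91*(63 + 0*(-1/3)) = -91*(63 + 0) = -91*63 = -5733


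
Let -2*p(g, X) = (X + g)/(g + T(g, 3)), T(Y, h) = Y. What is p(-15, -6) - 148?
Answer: -2967/20 ≈ -148.35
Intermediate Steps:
p(g, X) = -(X + g)/(4*g) (p(g, X) = -(X + g)/(2*(g + g)) = -(X + g)/(2*(2*g)) = -(X + g)*1/(2*g)/2 = -(X + g)/(4*g))
p(-15, -6) - 148 = (¼)*(-1*(-6) - 1*(-15))/(-15) - 148 = (¼)*(-1/15)*(6 + 15) - 148 = (¼)*(-1/15)*21 - 148 = -7/20 - 148 = -2967/20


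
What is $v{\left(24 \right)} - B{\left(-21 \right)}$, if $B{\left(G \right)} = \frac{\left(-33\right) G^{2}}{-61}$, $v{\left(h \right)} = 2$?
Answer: $- \frac{14431}{61} \approx -236.57$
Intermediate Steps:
$B{\left(G \right)} = \frac{33 G^{2}}{61}$ ($B{\left(G \right)} = - 33 G^{2} \left(- \frac{1}{61}\right) = \frac{33 G^{2}}{61}$)
$v{\left(24 \right)} - B{\left(-21 \right)} = 2 - \frac{33 \left(-21\right)^{2}}{61} = 2 - \frac{33}{61} \cdot 441 = 2 - \frac{14553}{61} = - \frac{14431}{61}$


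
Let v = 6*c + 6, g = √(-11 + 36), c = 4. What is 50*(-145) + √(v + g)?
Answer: -7250 + √35 ≈ -7244.1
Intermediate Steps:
g = 5 (g = √25 = 5)
v = 30 (v = 6*4 + 6 = 24 + 6 = 30)
50*(-145) + √(v + g) = 50*(-145) + √(30 + 5) = -7250 + √35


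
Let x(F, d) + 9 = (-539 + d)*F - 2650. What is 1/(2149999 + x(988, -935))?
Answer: 1/691028 ≈ 1.4471e-6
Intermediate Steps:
x(F, d) = -2659 + F*(-539 + d) (x(F, d) = -9 + ((-539 + d)*F - 2650) = -9 + (F*(-539 + d) - 2650) = -9 + (-2650 + F*(-539 + d)) = -2659 + F*(-539 + d))
1/(2149999 + x(988, -935)) = 1/(2149999 + (-2659 - 539*988 + 988*(-935))) = 1/(2149999 + (-2659 - 532532 - 923780)) = 1/(2149999 - 1458971) = 1/691028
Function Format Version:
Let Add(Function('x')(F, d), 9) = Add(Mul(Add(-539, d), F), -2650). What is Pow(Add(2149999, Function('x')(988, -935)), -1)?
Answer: Rational(1, 691028) ≈ 1.4471e-6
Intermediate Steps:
Function('x')(F, d) = Add(-2659, Mul(F, Add(-539, d))) (Function('x')(F, d) = Add(-9, Add(Mul(Add(-539, d), F), -2650)) = Add(-9, Add(Mul(F, Add(-539, d)), -2650)) = Add(-9, Add(-2650, Mul(F, Add(-539, d)))) = Add(-2659, Mul(F, Add(-539, d))))
Pow(Add(2149999, Function('x')(988, -935)), -1) = Pow(Add(2149999, Add(-2659, Mul(-539, 988), Mul(988, -935))), -1) = Pow(Add(2149999, Add(-2659, -532532, -923780)), -1) = Pow(Add(2149999, -1458971), -1) = Pow(691028, -1) = Rational(1, 691028)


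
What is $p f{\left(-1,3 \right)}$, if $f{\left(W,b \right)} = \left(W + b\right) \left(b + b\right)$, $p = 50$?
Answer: $600$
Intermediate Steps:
$f{\left(W,b \right)} = 2 b \left(W + b\right)$ ($f{\left(W,b \right)} = \left(W + b\right) 2 b = 2 b \left(W + b\right)$)
$p f{\left(-1,3 \right)} = 50 \cdot 2 \cdot 3 \left(-1 + 3\right) = 50 \cdot 2 \cdot 3 \cdot 2 = 50 \cdot 12 = 600$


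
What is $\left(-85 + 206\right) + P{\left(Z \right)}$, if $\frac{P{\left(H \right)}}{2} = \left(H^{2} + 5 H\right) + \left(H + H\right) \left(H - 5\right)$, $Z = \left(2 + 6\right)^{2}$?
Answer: $24057$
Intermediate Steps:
$Z = 64$ ($Z = 8^{2} = 64$)
$P{\left(H \right)} = 2 H^{2} + 10 H + 4 H \left(-5 + H\right)$ ($P{\left(H \right)} = 2 \left(\left(H^{2} + 5 H\right) + \left(H + H\right) \left(H - 5\right)\right) = 2 \left(\left(H^{2} + 5 H\right) + 2 H \left(H + \left(-9 + 4\right)\right)\right) = 2 \left(\left(H^{2} + 5 H\right) + 2 H \left(H - 5\right)\right) = 2 \left(\left(H^{2} + 5 H\right) + 2 H \left(-5 + H\right)\right) = 2 \left(H^{2} + 5 H + 2 H \left(-5 + H\right)\right) = 2 H^{2} + 10 H + 4 H \left(-5 + H\right)$)
$\left(-85 + 206\right) + P{\left(Z \right)} = \left(-85 + 206\right) + 2 \cdot 64 \left(-5 + 3 \cdot 64\right) = 121 + 2 \cdot 64 \left(-5 + 192\right) = 121 + 2 \cdot 64 \cdot 187 = 121 + 23936 = 24057$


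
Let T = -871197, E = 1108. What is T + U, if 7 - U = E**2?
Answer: -2098854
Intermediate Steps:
U = -1227657 (U = 7 - 1*1108**2 = 7 - 1*1227664 = 7 - 1227664 = -1227657)
T + U = -871197 - 1227657 = -2098854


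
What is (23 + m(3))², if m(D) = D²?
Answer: 1024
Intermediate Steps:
(23 + m(3))² = (23 + 3²)² = (23 + 9)² = 32² = 1024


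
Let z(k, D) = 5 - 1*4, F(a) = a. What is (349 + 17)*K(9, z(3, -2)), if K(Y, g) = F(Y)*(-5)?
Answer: -16470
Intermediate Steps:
z(k, D) = 1 (z(k, D) = 5 - 4 = 1)
K(Y, g) = -5*Y (K(Y, g) = Y*(-5) = -5*Y)
(349 + 17)*K(9, z(3, -2)) = (349 + 17)*(-5*9) = 366*(-45) = -16470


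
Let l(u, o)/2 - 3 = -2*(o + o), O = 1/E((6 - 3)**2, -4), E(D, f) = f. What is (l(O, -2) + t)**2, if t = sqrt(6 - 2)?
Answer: 576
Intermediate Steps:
O = -1/4 (O = 1/(-4) = -1/4 ≈ -0.25000)
l(u, o) = 6 - 8*o (l(u, o) = 6 + 2*(-2*(o + o)) = 6 + 2*(-4*o) = 6 - 8*o)
t = 2 (t = sqrt(4) = 2)
(l(O, -2) + t)**2 = ((6 - 8*(-2)) + 2)**2 = ((6 + 16) + 2)**2 = (22 + 2)**2 = 24**2 = 576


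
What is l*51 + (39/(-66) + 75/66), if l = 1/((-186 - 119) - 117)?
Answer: 1971/4642 ≈ 0.42460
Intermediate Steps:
l = -1/422 (l = 1/(-305 - 117) = 1/(-422) = -1/422 ≈ -0.0023697)
l*51 + (39/(-66) + 75/66) = -1/422*51 + (39/(-66) + 75/66) = -51/422 + (39*(-1/66) + 75*(1/66)) = -51/422 + (-13/22 + 25/22) = -51/422 + 6/11 = 1971/4642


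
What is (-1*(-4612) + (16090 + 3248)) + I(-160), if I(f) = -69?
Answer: 23881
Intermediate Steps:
(-1*(-4612) + (16090 + 3248)) + I(-160) = (-1*(-4612) + (16090 + 3248)) - 69 = (4612 + 19338) - 69 = 23950 - 69 = 23881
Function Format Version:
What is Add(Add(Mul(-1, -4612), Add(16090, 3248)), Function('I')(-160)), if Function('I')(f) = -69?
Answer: 23881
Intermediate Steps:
Add(Add(Mul(-1, -4612), Add(16090, 3248)), Function('I')(-160)) = Add(Add(Mul(-1, -4612), Add(16090, 3248)), -69) = Add(Add(4612, 19338), -69) = Add(23950, -69) = 23881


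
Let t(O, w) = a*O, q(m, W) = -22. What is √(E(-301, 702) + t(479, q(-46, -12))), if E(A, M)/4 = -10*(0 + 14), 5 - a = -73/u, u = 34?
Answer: √3310138/34 ≈ 53.511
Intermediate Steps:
a = 243/34 (a = 5 - (-73)/34 = 5 - 1*(-73/34) = 5 + 73/34 = 243/34 ≈ 7.1471)
t(O, w) = 243*O/34
E(A, M) = -560 (E(A, M) = 4*(-10*(0 + 14)) = 4*(-10*14) = 4*(-140) = -560)
√(E(-301, 702) + t(479, q(-46, -12))) = √(-560 + (243/34)*479) = √(-560 + 116397/34) = √(97357/34) = √3310138/34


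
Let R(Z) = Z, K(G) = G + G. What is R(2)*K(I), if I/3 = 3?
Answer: 36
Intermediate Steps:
I = 9 (I = 3*3 = 9)
K(G) = 2*G
R(2)*K(I) = 2*(2*9) = 2*18 = 36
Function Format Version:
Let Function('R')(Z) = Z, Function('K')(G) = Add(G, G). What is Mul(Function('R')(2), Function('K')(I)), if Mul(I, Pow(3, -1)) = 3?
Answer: 36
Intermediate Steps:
I = 9 (I = Mul(3, 3) = 9)
Function('K')(G) = Mul(2, G)
Mul(Function('R')(2), Function('K')(I)) = Mul(2, Mul(2, 9)) = Mul(2, 18) = 36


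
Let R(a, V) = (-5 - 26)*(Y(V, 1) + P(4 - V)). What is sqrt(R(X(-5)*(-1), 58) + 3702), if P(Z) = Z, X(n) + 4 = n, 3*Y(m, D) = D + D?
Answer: sqrt(48198)/3 ≈ 73.180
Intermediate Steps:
Y(m, D) = 2*D/3 (Y(m, D) = (D + D)/3 = (2*D)/3 = 2*D/3)
X(n) = -4 + n
R(a, V) = -434/3 + 31*V (R(a, V) = (-5 - 26)*((2/3)*1 + (4 - V)) = -31*(2/3 + (4 - V)) = -31*(14/3 - V) = -434/3 + 31*V)
sqrt(R(X(-5)*(-1), 58) + 3702) = sqrt((-434/3 + 31*58) + 3702) = sqrt((-434/3 + 1798) + 3702) = sqrt(4960/3 + 3702) = sqrt(16066/3) = sqrt(48198)/3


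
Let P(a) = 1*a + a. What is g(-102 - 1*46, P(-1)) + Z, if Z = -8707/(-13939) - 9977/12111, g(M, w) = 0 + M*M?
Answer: 336154105190/15346839 ≈ 21904.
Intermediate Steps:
P(a) = 2*a (P(a) = a + a = 2*a)
g(M, w) = M² (g(M, w) = 0 + M² = M²)
Z = -3056266/15346839 (Z = -8707*(-1/13939) - 9977*1/12111 = 8707/13939 - 907/1101 = -3056266/15346839 ≈ -0.19915)
g(-102 - 1*46, P(-1)) + Z = (-102 - 1*46)² - 3056266/15346839 = (-102 - 46)² - 3056266/15346839 = (-148)² - 3056266/15346839 = 21904 - 3056266/15346839 = 336154105190/15346839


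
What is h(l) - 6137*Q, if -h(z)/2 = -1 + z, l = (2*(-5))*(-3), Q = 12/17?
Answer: -4390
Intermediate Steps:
Q = 12/17 (Q = 12*(1/17) = 12/17 ≈ 0.70588)
l = 30 (l = -10*(-3) = 30)
h(z) = 2 - 2*z (h(z) = -2*(-1 + z) = 2 - 2*z)
h(l) - 6137*Q = (2 - 2*30) - 6137*12/17 = (2 - 60) - 361*12 = -58 - 4332 = -4390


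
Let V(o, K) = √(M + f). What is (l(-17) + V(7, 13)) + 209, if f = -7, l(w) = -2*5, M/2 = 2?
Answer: 199 + I*√3 ≈ 199.0 + 1.732*I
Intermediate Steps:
M = 4 (M = 2*2 = 4)
l(w) = -10
V(o, K) = I*√3 (V(o, K) = √(4 - 7) = √(-3) = I*√3)
(l(-17) + V(7, 13)) + 209 = (-10 + I*√3) + 209 = 199 + I*√3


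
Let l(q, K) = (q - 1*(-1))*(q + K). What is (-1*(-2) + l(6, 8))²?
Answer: 10000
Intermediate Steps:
l(q, K) = (1 + q)*(K + q) (l(q, K) = (q + 1)*(K + q) = (1 + q)*(K + q))
(-1*(-2) + l(6, 8))² = (-1*(-2) + (8 + 6 + 6² + 8*6))² = (2 + (8 + 6 + 36 + 48))² = (2 + 98)² = 100² = 10000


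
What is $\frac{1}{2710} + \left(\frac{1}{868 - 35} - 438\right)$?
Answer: $- \frac{988750797}{2257430} \approx -438.0$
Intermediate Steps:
$\frac{1}{2710} + \left(\frac{1}{868 - 35} - 438\right) = \frac{1}{2710} - \left(438 - \frac{1}{833}\right) = \frac{1}{2710} + \left(\frac{1}{833} - 438\right) = \frac{1}{2710} - \frac{364853}{833} = - \frac{988750797}{2257430}$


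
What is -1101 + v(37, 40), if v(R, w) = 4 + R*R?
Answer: 272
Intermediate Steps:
v(R, w) = 4 + R²
-1101 + v(37, 40) = -1101 + (4 + 37²) = -1101 + (4 + 1369) = -1101 + 1373 = 272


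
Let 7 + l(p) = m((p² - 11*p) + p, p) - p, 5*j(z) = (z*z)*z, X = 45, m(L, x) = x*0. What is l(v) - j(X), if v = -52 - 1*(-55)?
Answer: -18235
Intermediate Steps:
m(L, x) = 0
j(z) = z³/5 (j(z) = ((z*z)*z)/5 = (z²*z)/5 = z³/5)
v = 3 (v = -52 + 55 = 3)
l(p) = -7 - p (l(p) = -7 + (0 - p) = -7 - p)
l(v) - j(X) = (-7 - 1*3) - 45³/5 = (-7 - 3) - 91125/5 = -10 - 1*18225 = -10 - 18225 = -18235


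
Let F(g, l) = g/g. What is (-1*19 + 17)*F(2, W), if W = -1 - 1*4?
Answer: -2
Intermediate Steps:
W = -5 (W = -1 - 4 = -5)
F(g, l) = 1
(-1*19 + 17)*F(2, W) = (-1*19 + 17)*1 = (-19 + 17)*1 = -2*1 = -2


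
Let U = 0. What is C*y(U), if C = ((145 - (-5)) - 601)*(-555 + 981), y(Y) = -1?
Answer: 192126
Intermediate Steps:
C = -192126 (C = ((145 - 1*(-5)) - 601)*426 = ((145 + 5) - 601)*426 = (150 - 601)*426 = -451*426 = -192126)
C*y(U) = -192126*(-1) = 192126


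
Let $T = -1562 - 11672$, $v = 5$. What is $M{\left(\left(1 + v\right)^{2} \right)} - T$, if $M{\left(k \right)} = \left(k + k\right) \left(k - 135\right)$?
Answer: $6106$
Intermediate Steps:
$M{\left(k \right)} = 2 k \left(-135 + k\right)$
$T = -13234$
$M{\left(\left(1 + v\right)^{2} \right)} - T = 2 \left(1 + 5\right)^{2} \left(-135 + \left(1 + 5\right)^{2}\right) - -13234 = 2 \cdot 6^{2} \left(-135 + 6^{2}\right) + 13234 = 2 \cdot 36 \left(-135 + 36\right) + 13234 = 2 \cdot 36 \left(-99\right) + 13234 = -7128 + 13234 = 6106$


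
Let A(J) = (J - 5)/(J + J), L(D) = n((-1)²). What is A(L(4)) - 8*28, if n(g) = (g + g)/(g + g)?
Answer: -226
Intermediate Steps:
n(g) = 1 (n(g) = (2*g)/((2*g)) = (2*g)*(1/(2*g)) = 1)
L(D) = 1
A(J) = (-5 + J)/(2*J) (A(J) = (-5 + J)/((2*J)) = (-5 + J)*(1/(2*J)) = (-5 + J)/(2*J))
A(L(4)) - 8*28 = (½)*(-5 + 1)/1 - 8*28 = (½)*1*(-4) - 224 = -2 - 224 = -226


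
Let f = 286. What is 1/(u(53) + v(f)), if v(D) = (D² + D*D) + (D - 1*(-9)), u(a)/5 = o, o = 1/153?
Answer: 153/25074716 ≈ 6.1018e-6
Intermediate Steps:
o = 1/153 ≈ 0.0065359
u(a) = 5/153 (u(a) = 5*(1/153) = 5/153)
v(D) = 9 + D + 2*D² (v(D) = (D² + D²) + (D + 9) = 2*D² + (9 + D) = 9 + D + 2*D²)
1/(u(53) + v(f)) = 1/(5/153 + (9 + 286 + 2*286²)) = 1/(5/153 + (9 + 286 + 2*81796)) = 1/(5/153 + (9 + 286 + 163592)) = 1/(5/153 + 163887) = 1/(25074716/153) = 153/25074716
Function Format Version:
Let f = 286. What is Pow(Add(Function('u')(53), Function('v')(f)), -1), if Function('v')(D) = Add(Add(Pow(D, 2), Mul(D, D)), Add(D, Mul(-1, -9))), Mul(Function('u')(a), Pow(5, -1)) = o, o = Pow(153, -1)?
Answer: Rational(153, 25074716) ≈ 6.1018e-6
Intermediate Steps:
o = Rational(1, 153) ≈ 0.0065359
Function('u')(a) = Rational(5, 153) (Function('u')(a) = Mul(5, Rational(1, 153)) = Rational(5, 153))
Function('v')(D) = Add(9, D, Mul(2, Pow(D, 2))) (Function('v')(D) = Add(Add(Pow(D, 2), Pow(D, 2)), Add(D, 9)) = Add(Mul(2, Pow(D, 2)), Add(9, D)) = Add(9, D, Mul(2, Pow(D, 2))))
Pow(Add(Function('u')(53), Function('v')(f)), -1) = Pow(Add(Rational(5, 153), Add(9, 286, Mul(2, Pow(286, 2)))), -1) = Pow(Add(Rational(5, 153), Add(9, 286, Mul(2, 81796))), -1) = Pow(Add(Rational(5, 153), Add(9, 286, 163592)), -1) = Pow(Add(Rational(5, 153), 163887), -1) = Pow(Rational(25074716, 153), -1) = Rational(153, 25074716)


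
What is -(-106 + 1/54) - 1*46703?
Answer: -2516239/54 ≈ -46597.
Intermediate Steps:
-(-106 + 1/54) - 1*46703 = -(-106 + 1/54) - 46703 = -1*(-5723/54) - 46703 = 5723/54 - 46703 = -2516239/54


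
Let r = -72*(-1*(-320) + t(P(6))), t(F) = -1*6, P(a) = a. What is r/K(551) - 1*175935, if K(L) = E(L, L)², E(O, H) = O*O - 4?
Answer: -1801792137334447/10241237601 ≈ -1.7594e+5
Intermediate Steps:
E(O, H) = -4 + O² (E(O, H) = O² - 4 = -4 + O²)
t(F) = -6
r = -22608 (r = -72*(-1*(-320) - 6) = -72*(320 - 6) = -72*314 = -22608)
K(L) = (-4 + L²)²
r/K(551) - 1*175935 = -22608/(-4 + 551²)² - 1*175935 = -22608/(-4 + 303601)² - 175935 = -22608/(303597²) - 175935 = -22608/92171138409 - 175935 = -22608*1/92171138409 - 175935 = -2512/10241237601 - 175935 = -1801792137334447/10241237601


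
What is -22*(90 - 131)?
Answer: 902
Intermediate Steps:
-22*(90 - 131) = -22*(-41) = 902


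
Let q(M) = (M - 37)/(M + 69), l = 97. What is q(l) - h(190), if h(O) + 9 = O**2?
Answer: -2995523/83 ≈ -36091.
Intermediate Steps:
h(O) = -9 + O**2
q(M) = (-37 + M)/(69 + M)
q(l) - h(190) = (-37 + 97)/(69 + 97) - (-9 + 190**2) = 60/166 - (-9 + 36100) = (1/166)*60 - 1*36091 = 30/83 - 36091 = -2995523/83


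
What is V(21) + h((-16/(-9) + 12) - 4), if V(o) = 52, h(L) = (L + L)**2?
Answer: 35188/81 ≈ 434.42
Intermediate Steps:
h(L) = 4*L**2 (h(L) = (2*L)**2 = 4*L**2)
V(21) + h((-16/(-9) + 12) - 4) = 52 + 4*((-16/(-9) + 12) - 4)**2 = 52 + 4*((-16*(-1/9) + 12) - 4)**2 = 52 + 4*((16/9 + 12) - 4)**2 = 52 + 4*(124/9 - 4)**2 = 52 + 4*(88/9)**2 = 52 + 4*(7744/81) = 52 + 30976/81 = 35188/81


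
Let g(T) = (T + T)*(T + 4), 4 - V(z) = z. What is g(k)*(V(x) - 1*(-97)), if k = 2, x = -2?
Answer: 2472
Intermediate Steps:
V(z) = 4 - z
g(T) = 2*T*(4 + T) (g(T) = (2*T)*(4 + T) = 2*T*(4 + T))
g(k)*(V(x) - 1*(-97)) = (2*2*(4 + 2))*((4 - 1*(-2)) - 1*(-97)) = (2*2*6)*((4 + 2) + 97) = 24*(6 + 97) = 24*103 = 2472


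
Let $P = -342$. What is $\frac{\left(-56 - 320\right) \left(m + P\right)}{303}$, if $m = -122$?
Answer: $\frac{174464}{303} \approx 575.79$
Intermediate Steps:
$\frac{\left(-56 - 320\right) \left(m + P\right)}{303} = \frac{\left(-56 - 320\right) \left(-122 - 342\right)}{303} = \left(-376\right) \left(-464\right) \frac{1}{303} = 174464 \cdot \frac{1}{303} = \frac{174464}{303}$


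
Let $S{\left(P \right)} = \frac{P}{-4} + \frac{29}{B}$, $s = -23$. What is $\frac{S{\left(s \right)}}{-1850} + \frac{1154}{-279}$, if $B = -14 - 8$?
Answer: $- \frac{18798001}{4542120} \approx -4.1386$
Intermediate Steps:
$B = -22$
$S{\left(P \right)} = - \frac{29}{22} - \frac{P}{4}$ ($S{\left(P \right)} = \frac{P}{-4} + \frac{29}{-22} = P \left(- \frac{1}{4}\right) + 29 \left(- \frac{1}{22}\right) = - \frac{P}{4} - \frac{29}{22} = - \frac{29}{22} - \frac{P}{4}$)
$\frac{S{\left(s \right)}}{-1850} + \frac{1154}{-279} = \frac{- \frac{29}{22} - - \frac{23}{4}}{-1850} + \frac{1154}{-279} = \left(- \frac{29}{22} + \frac{23}{4}\right) \left(- \frac{1}{1850}\right) + 1154 \left(- \frac{1}{279}\right) = \frac{195}{44} \left(- \frac{1}{1850}\right) - \frac{1154}{279} = - \frac{39}{16280} - \frac{1154}{279} = - \frac{18798001}{4542120}$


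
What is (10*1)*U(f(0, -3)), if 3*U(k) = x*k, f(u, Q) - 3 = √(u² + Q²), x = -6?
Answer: -120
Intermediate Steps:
f(u, Q) = 3 + √(Q² + u²) (f(u, Q) = 3 + √(u² + Q²) = 3 + √(Q² + u²))
U(k) = -2*k (U(k) = (-6*k)/3 = -2*k)
(10*1)*U(f(0, -3)) = (10*1)*(-2*(3 + √((-3)² + 0²))) = 10*(-2*(3 + √(9 + 0))) = 10*(-2*(3 + √9)) = 10*(-2*(3 + 3)) = 10*(-2*6) = 10*(-12) = -120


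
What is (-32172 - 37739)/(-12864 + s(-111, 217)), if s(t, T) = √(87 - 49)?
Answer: 449667552/82741229 + 69911*√38/165482458 ≈ 5.4372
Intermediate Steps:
s(t, T) = √38
(-32172 - 37739)/(-12864 + s(-111, 217)) = (-32172 - 37739)/(-12864 + √38) = -69911/(-12864 + √38)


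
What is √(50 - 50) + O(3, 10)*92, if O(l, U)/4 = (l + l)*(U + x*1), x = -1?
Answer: 19872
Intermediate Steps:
O(l, U) = 8*l*(-1 + U) (O(l, U) = 4*((l + l)*(U - 1*1)) = 4*((2*l)*(U - 1)) = 4*((2*l)*(-1 + U)) = 4*(2*l*(-1 + U)) = 8*l*(-1 + U))
√(50 - 50) + O(3, 10)*92 = √(50 - 50) + (8*3*(-1 + 10))*92 = √0 + (8*3*9)*92 = 0 + 216*92 = 0 + 19872 = 19872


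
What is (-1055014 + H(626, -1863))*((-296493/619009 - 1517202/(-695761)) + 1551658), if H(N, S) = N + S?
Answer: -705863392332846380488037/430682320849 ≈ -1.6389e+12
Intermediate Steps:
(-1055014 + H(626, -1863))*((-296493/619009 - 1517202/(-695761)) + 1551658) = (-1055014 + (626 - 1863))*((-296493/619009 - 1517202/(-695761)) + 1551658) = (-1055014 - 1237)*((-296493*1/619009 - 1517202*(-1/695761)) + 1551658) = -1056251*((-296493/619009 + 1517202/695761) + 1551658) = -1056251*(732873426645/430682320849 + 1551658) = -1056251*668272401477344287/430682320849 = -705863392332846380488037/430682320849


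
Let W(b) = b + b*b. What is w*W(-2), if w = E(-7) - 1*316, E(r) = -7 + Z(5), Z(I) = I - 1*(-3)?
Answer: -630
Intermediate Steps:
Z(I) = 3 + I (Z(I) = I + 3 = 3 + I)
E(r) = 1 (E(r) = -7 + (3 + 5) = -7 + 8 = 1)
W(b) = b + b²
w = -315 (w = 1 - 1*316 = 1 - 316 = -315)
w*W(-2) = -(-630)*(1 - 2) = -(-630)*(-1) = -315*2 = -630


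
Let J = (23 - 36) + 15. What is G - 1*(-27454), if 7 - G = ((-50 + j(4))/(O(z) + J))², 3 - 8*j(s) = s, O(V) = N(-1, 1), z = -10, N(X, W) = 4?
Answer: 63109343/2304 ≈ 27391.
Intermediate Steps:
J = 2 (J = -13 + 15 = 2)
O(V) = 4
j(s) = 3/8 - s/8
G = -144673/2304 (G = 7 - ((-50 + (3/8 - ⅛*4))/(4 + 2))² = 7 - ((-50 + (3/8 - ½))/6)² = 7 - ((-50 - ⅛)*(⅙))² = 7 - (-401/8*⅙)² = 7 - (-401/48)² = 7 - 1*160801/2304 = 7 - 160801/2304 = -144673/2304 ≈ -62.792)
G - 1*(-27454) = -144673/2304 - 1*(-27454) = -144673/2304 + 27454 = 63109343/2304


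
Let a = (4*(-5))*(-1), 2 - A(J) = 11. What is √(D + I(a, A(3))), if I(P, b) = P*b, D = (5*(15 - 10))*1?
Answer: I*√155 ≈ 12.45*I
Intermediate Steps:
A(J) = -9 (A(J) = 2 - 1*11 = 2 - 11 = -9)
a = 20 (a = -20*(-1) = 20)
D = 25 (D = (5*5)*1 = 25*1 = 25)
√(D + I(a, A(3))) = √(25 + 20*(-9)) = √(25 - 180) = √(-155) = I*√155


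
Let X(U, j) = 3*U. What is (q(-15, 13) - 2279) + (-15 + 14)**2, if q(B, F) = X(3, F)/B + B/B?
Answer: -11388/5 ≈ -2277.6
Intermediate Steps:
q(B, F) = 1 + 9/B (q(B, F) = (3*3)/B + B/B = 9/B + 1 = 1 + 9/B)
(q(-15, 13) - 2279) + (-15 + 14)**2 = ((9 - 15)/(-15) - 2279) + (-15 + 14)**2 = (-1/15*(-6) - 2279) + (-1)**2 = (2/5 - 2279) + 1 = -11393/5 + 1 = -11388/5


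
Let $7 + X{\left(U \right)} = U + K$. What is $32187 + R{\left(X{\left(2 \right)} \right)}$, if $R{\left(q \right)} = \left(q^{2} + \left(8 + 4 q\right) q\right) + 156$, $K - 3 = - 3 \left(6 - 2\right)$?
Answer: $33211$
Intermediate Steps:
$K = -9$ ($K = 3 - 3 \left(6 - 2\right) = 3 - 12 = -9$)
$X{\left(U \right)} = -16 + U$ ($X{\left(U \right)} = -7 + \left(U - 9\right) = -7 + \left(-9 + U\right) = -16 + U$)
$R{\left(q \right)} = 156 + q^{2} + q \left(8 + 4 q\right)$ ($R{\left(q \right)} = \left(q^{2} + q \left(8 + 4 q\right)\right) + 156 = 156 + q^{2} + q \left(8 + 4 q\right)$)
$32187 + R{\left(X{\left(2 \right)} \right)} = 32187 + \left(156 + 5 \left(-16 + 2\right)^{2} + 8 \left(-16 + 2\right)\right) = 32187 + \left(156 + 5 \left(-14\right)^{2} + 8 \left(-14\right)\right) = 32187 + \left(156 + 5 \cdot 196 - 112\right) = 32187 + \left(156 + 980 - 112\right) = 32187 + 1024 = 33211$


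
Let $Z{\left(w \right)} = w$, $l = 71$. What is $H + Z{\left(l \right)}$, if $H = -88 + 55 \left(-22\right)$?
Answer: $-1227$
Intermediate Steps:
$H = -1298$ ($H = -88 - 1210 = -1298$)
$H + Z{\left(l \right)} = -1298 + 71 = -1227$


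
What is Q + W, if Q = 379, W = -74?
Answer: 305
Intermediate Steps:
Q + W = 379 - 74 = 305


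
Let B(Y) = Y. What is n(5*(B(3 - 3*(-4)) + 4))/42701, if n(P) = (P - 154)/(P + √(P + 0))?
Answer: -59/4013894 + 59*√95/381319930 ≈ -1.3191e-5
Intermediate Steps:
n(P) = (-154 + P)/(P + √P)
n(5*(B(3 - 3*(-4)) + 4))/42701 = ((-154 + 5*((3 - 3*(-4)) + 4))/(5*((3 - 3*(-4)) + 4) + √(5*((3 - 3*(-4)) + 4))))/42701 = ((-154 + 5*((3 + 12) + 4))/(5*((3 + 12) + 4) + √(5*((3 + 12) + 4))))*(1/42701) = ((-154 + 5*(15 + 4))/(5*(15 + 4) + √(5*(15 + 4))))*(1/42701) = ((-154 + 5*19)/(5*19 + √(5*19)))*(1/42701) = ((-154 + 95)/(95 + √95))*(1/42701) = (-59/(95 + √95))*(1/42701) = -59/(95 + √95)*(1/42701) = -59/(42701*(95 + √95))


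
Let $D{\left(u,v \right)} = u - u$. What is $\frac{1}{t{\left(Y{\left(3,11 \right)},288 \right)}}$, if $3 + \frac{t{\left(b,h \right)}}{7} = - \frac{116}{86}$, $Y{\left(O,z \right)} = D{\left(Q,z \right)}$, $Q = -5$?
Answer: $- \frac{43}{1309} \approx -0.032849$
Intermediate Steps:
$D{\left(u,v \right)} = 0$
$Y{\left(O,z \right)} = 0$
$t{\left(b,h \right)} = - \frac{1309}{43}$ ($t{\left(b,h \right)} = -21 + 7 \left(- \frac{116}{86}\right) = -21 + 7 \left(\left(-116\right) \frac{1}{86}\right) = -21 + 7 \left(- \frac{58}{43}\right) = -21 - \frac{406}{43} = - \frac{1309}{43}$)
$\frac{1}{t{\left(Y{\left(3,11 \right)},288 \right)}} = \frac{1}{- \frac{1309}{43}} = - \frac{43}{1309}$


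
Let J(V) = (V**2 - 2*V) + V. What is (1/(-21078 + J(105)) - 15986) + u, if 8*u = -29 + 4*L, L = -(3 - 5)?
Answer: -649649815/40632 ≈ -15989.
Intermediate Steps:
J(V) = V**2 - V
L = 2 (L = -1*(-2) = 2)
u = -21/8 (u = (-29 + 4*2)/8 = (-29 + 8)/8 = (1/8)*(-21) = -21/8 ≈ -2.6250)
(1/(-21078 + J(105)) - 15986) + u = (1/(-21078 + 105*(-1 + 105)) - 15986) - 21/8 = (1/(-21078 + 105*104) - 15986) - 21/8 = (1/(-21078 + 10920) - 15986) - 21/8 = (1/(-10158) - 15986) - 21/8 = (-1/10158 - 15986) - 21/8 = -162385789/10158 - 21/8 = -649649815/40632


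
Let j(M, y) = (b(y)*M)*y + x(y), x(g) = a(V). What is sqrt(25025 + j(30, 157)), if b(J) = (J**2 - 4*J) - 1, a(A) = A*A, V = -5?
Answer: 15*sqrt(502930) ≈ 10638.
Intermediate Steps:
a(A) = A**2
x(g) = 25 (x(g) = (-5)**2 = 25)
b(J) = -1 + J**2 - 4*J
j(M, y) = 25 + M*y*(-1 + y**2 - 4*y) (j(M, y) = ((-1 + y**2 - 4*y)*M)*y + 25 = (M*(-1 + y**2 - 4*y))*y + 25 = M*y*(-1 + y**2 - 4*y) + 25 = 25 + M*y*(-1 + y**2 - 4*y))
sqrt(25025 + j(30, 157)) = sqrt(25025 + (25 - 1*30*157*(1 - 1*157**2 + 4*157))) = sqrt(25025 + (25 - 1*30*157*(1 - 1*24649 + 628))) = sqrt(25025 + (25 - 1*30*157*(1 - 24649 + 628))) = sqrt(25025 + (25 - 1*30*157*(-24020))) = sqrt(25025 + (25 + 113134200)) = sqrt(25025 + 113134225) = sqrt(113159250) = 15*sqrt(502930)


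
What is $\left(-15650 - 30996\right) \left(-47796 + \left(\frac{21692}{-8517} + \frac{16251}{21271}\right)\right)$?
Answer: $\frac{23760074268293606}{10656771} \approx 2.2296 \cdot 10^{9}$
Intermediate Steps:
$\left(-15650 - 30996\right) \left(-47796 + \left(\frac{21692}{-8517} + \frac{16251}{21271}\right)\right) = - 46646 \left(-47796 + \left(21692 \left(- \frac{1}{8517}\right) + 16251 \cdot \frac{1}{21271}\right)\right) = - 46646 \left(-47796 + \left(- \frac{1276}{501} + \frac{16251}{21271}\right)\right) = - 46646 \left(-47796 - \frac{19000045}{10656771}\right) = \left(-46646\right) \left(- \frac{509370026761}{10656771}\right) = \frac{23760074268293606}{10656771}$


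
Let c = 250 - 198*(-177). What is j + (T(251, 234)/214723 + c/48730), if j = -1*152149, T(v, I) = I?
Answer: -795998068065441/5231725895 ≈ -1.5215e+5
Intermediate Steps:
c = 35296 (c = 250 + 35046 = 35296)
j = -152149
j + (T(251, 234)/214723 + c/48730) = -152149 + (234/214723 + 35296/48730) = -152149 + (234*(1/214723) + 35296*(1/48730)) = -152149 + (234/214723 + 17648/24365) = -152149 + 3795132914/5231725895 = -795998068065441/5231725895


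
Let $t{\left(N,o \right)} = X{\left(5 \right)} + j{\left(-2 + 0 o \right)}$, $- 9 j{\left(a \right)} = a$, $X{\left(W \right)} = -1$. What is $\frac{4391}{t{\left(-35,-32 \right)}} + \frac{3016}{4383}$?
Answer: $- \frac{173190665}{30681} \approx -5644.9$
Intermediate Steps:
$j{\left(a \right)} = - \frac{a}{9}$
$t{\left(N,o \right)} = - \frac{7}{9}$ ($t{\left(N,o \right)} = -1 - \frac{-2 + 0 o}{9} = -1 - \frac{-2 + 0}{9} = -1 - - \frac{2}{9} = -1 + \frac{2}{9} = - \frac{7}{9}$)
$\frac{4391}{t{\left(-35,-32 \right)}} + \frac{3016}{4383} = \frac{4391}{- \frac{7}{9}} + \frac{3016}{4383} = 4391 \left(- \frac{9}{7}\right) + 3016 \cdot \frac{1}{4383} = - \frac{39519}{7} + \frac{3016}{4383} = - \frac{173190665}{30681}$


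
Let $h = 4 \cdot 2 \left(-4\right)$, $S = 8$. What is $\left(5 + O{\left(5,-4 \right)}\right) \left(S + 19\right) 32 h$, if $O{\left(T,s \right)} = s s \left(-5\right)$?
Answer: $2073600$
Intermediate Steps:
$O{\left(T,s \right)} = - 5 s^{2}$ ($O{\left(T,s \right)} = s^{2} \left(-5\right) = - 5 s^{2}$)
$h = -32$ ($h = 8 \left(-4\right) = -32$)
$\left(5 + O{\left(5,-4 \right)}\right) \left(S + 19\right) 32 h = \left(5 - 5 \left(-4\right)^{2}\right) \left(8 + 19\right) 32 \left(-32\right) = \left(5 - 80\right) 27 \cdot 32 \left(-32\right) = \left(-75\right) 27 \cdot 32 \left(-32\right) = \left(-2025\right) 32 \left(-32\right) = \left(-64800\right) \left(-32\right) = 2073600$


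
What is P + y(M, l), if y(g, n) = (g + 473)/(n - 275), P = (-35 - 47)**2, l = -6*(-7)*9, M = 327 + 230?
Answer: 6734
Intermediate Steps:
M = 557
l = 378 (l = 42*9 = 378)
P = 6724 (P = (-82)**2 = 6724)
y(g, n) = (473 + g)/(-275 + n)
P + y(M, l) = 6724 + (473 + 557)/(-275 + 378) = 6724 + 1030/103 = 6724 + (1/103)*1030 = 6724 + 10 = 6734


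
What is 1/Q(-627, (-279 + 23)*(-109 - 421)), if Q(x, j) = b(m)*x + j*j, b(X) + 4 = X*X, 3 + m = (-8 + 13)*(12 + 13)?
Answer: 1/18399732640 ≈ 5.4349e-11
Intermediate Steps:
m = 122 (m = -3 + (-8 + 13)*(12 + 13) = -3 + 5*25 = -3 + 125 = 122)
b(X) = -4 + X**2 (b(X) = -4 + X*X = -4 + X**2)
Q(x, j) = j**2 + 14880*x (Q(x, j) = (-4 + 122**2)*x + j*j = (-4 + 14884)*x + j**2 = 14880*x + j**2 = j**2 + 14880*x)
1/Q(-627, (-279 + 23)*(-109 - 421)) = 1/(((-279 + 23)*(-109 - 421))**2 + 14880*(-627)) = 1/((-256*(-530))**2 - 9329760) = 1/(135680**2 - 9329760) = 1/(18409062400 - 9329760) = 1/18399732640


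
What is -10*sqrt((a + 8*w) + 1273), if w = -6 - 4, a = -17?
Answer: -140*sqrt(6) ≈ -342.93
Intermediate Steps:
w = -10
-10*sqrt((a + 8*w) + 1273) = -10*sqrt((-17 + 8*(-10)) + 1273) = -10*sqrt((-17 - 80) + 1273) = -10*sqrt(-97 + 1273) = -140*sqrt(6)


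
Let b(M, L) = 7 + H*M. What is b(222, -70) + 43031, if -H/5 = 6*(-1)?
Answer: 49698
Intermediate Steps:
H = 30 (H = -30*(-1) = -5*(-6) = 30)
b(M, L) = 7 + 30*M
b(222, -70) + 43031 = (7 + 30*222) + 43031 = (7 + 6660) + 43031 = 6667 + 43031 = 49698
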